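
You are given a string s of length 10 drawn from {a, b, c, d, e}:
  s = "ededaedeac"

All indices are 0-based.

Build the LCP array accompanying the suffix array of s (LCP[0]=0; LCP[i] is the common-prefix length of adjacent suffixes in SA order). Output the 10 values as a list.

sorted suffixes:
  #0 SA[0]=8  'ac'
  #1 SA[1]=4  'aedeac'
  #2 SA[2]=9  'c'
  #3 SA[3]=3  'daedeac'
  #4 SA[4]=6  'deac'
  #5 SA[5]=1  'dedaedeac'
  #6 SA[6]=7  'eac'
  #7 SA[7]=2  'edaedeac'
  #8 SA[8]=5  'edeac'
  #9 SA[9]=0  'ededaedeac'

SA = [8, 4, 9, 3, 6, 1, 7, 2, 5, 0]
i: (SA[i-1],SA[i]) lcp shared
  1: (8,4) 1 'a'
  2: (4,9) 0 ''
  3: (9,3) 0 ''
  4: (3,6) 1 'd'
  5: (6,1) 2 'de'
  6: (1,7) 0 ''
  7: (7,2) 1 'e'
  8: (2,5) 2 'ed'
  9: (5,0) 3 'ede'

[0, 1, 0, 0, 1, 2, 0, 1, 2, 3]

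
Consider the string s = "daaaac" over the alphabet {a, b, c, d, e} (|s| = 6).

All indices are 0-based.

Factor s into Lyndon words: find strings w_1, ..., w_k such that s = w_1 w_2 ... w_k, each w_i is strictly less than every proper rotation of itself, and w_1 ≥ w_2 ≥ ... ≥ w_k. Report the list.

emit factor 1: 'd' (i=0, period=1)
emit factor 2: 'aaaac' (i=1, period=5)

["d", "aaaac"]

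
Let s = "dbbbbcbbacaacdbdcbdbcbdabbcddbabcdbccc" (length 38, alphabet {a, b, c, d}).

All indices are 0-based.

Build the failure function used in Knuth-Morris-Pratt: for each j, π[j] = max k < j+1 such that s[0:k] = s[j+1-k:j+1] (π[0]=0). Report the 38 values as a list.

[0, 0, 0, 0, 0, 0, 0, 0, 0, 0, 0, 0, 0, 1, 2, 1, 0, 0, 1, 2, 0, 0, 1, 0, 0, 0, 0, 1, 1, 2, 0, 0, 0, 1, 2, 0, 0, 0]

π[0] = 0
j=1 s[j]='b': π[1]=0 (border '')
j=2 s[j]='b': π[2]=0 (border '')
j=3 s[j]='b': π[3]=0 (border '')
j=4 s[j]='b': π[4]=0 (border '')
j=5 s[j]='c': π[5]=0 (border '')
j=6 s[j]='b': π[6]=0 (border '')
j=7 s[j]='b': π[7]=0 (border '')
j=8 s[j]='a': π[8]=0 (border '')
j=9 s[j]='c': π[9]=0 (border '')
j=10 s[j]='a': π[10]=0 (border '')
j=11 s[j]='a': π[11]=0 (border '')
j=12 s[j]='c': π[12]=0 (border '')
j=13 s[j]='d': π[13]=1 (border 'd')
j=14 s[j]='b': π[14]=2 (border 'db')
j=15 s[j]='d': k: 2→0; π[15]=1 (border 'd')
j=16 s[j]='c': k: 1→0; π[16]=0 (border '')
j=17 s[j]='b': π[17]=0 (border '')
j=18 s[j]='d': π[18]=1 (border 'd')
j=19 s[j]='b': π[19]=2 (border 'db')
j=20 s[j]='c': k: 2→0; π[20]=0 (border '')
j=21 s[j]='b': π[21]=0 (border '')
j=22 s[j]='d': π[22]=1 (border 'd')
j=23 s[j]='a': k: 1→0; π[23]=0 (border '')
j=24 s[j]='b': π[24]=0 (border '')
j=25 s[j]='b': π[25]=0 (border '')
j=26 s[j]='c': π[26]=0 (border '')
j=27 s[j]='d': π[27]=1 (border 'd')
j=28 s[j]='d': k: 1→0; π[28]=1 (border 'd')
j=29 s[j]='b': π[29]=2 (border 'db')
j=30 s[j]='a': k: 2→0; π[30]=0 (border '')
j=31 s[j]='b': π[31]=0 (border '')
j=32 s[j]='c': π[32]=0 (border '')
j=33 s[j]='d': π[33]=1 (border 'd')
j=34 s[j]='b': π[34]=2 (border 'db')
j=35 s[j]='c': k: 2→0; π[35]=0 (border '')
j=36 s[j]='c': π[36]=0 (border '')
j=37 s[j]='c': π[37]=0 (border '')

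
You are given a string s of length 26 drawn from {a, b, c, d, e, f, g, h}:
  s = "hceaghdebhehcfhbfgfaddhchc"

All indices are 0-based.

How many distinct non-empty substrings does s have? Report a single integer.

330

rank→(start, suffix):
  0 → (19, 'addhchc')
  1 → (3, 'aghdebhehcfhbfgfaddhchc')
  2 → (15, 'bfgfaddhchc')
  3 → (8, 'bhehcfhbfgfaddhchc')
  4 → (25, 'c')
  5 → (1, 'ceaghdebhehcfhbfgfaddhchc')
  6 → (12, 'cfhbfgfaddhchc')
  7 → (23, 'chc')
  8 → (20, 'ddhchc')
  9 → (6, 'debhehcfhbfgfaddhchc')
  10 → (21, 'dhchc')
  11 → (2, 'eaghdebhehcfhbfgfaddhchc')
  12 → (7, 'ebhehcfhbfgfaddhchc')
  13 → (10, 'ehcfhbfgfaddhchc')
  14 → (18, 'faddhchc')
  15 → (16, 'fgfaddhchc')
  16 → (13, 'fhbfgfaddhchc')
  17 → (17, 'gfaddhchc')
  18 → (4, 'ghdebhehcfhbfgfaddhchc')
  19 → (14, 'hbfgfaddhchc')
  20 → (24, 'hc')
  21 → (0, 'hceaghdebhehcfhbfgfaddhchc')
  22 → (11, 'hcfhbfgfaddhchc')
  23 → (22, 'hchc')
  24 → (5, 'hdebhehcfhbfgfaddhchc')
  25 → (9, 'hehcfhbfgfaddhchc')

SA = [19, 3, 15, 8, 25, 1, 12, 23, 20, 6, 21, 2, 7, 10, 18, 16, 13, 17, 4, 14, 24, 0, 11, 22, 5, 9]
rank  pair      lcp
   1  s[19:],s[3:]  1  'a'
   2  s[3:],s[15:]  0  ''
   3  s[15:],s[8:]  1  'b'
   4  s[8:],s[25:]  0  ''
   5  s[25:],s[1:]  1  'c'
   6  s[1:],s[12:]  1  'c'
   7  s[12:],s[23:]  1  'c'
   8  s[23:],s[20:]  0  ''
   9  s[20:],s[6:]  1  'd'
  10  s[6:],s[21:]  1  'd'
  11  s[21:],s[2:]  0  ''
  12  s[2:],s[7:]  1  'e'
  13  s[7:],s[10:]  1  'e'
  14  s[10:],s[18:]  0  ''
  15  s[18:],s[16:]  1  'f'
  16  s[16:],s[13:]  1  'f'
  17  s[13:],s[17:]  0  ''
  18  s[17:],s[4:]  1  'g'
  19  s[4:],s[14:]  0  ''
  20  s[14:],s[24:]  1  'h'
  21  s[24:],s[0:]  2  'hc'
  22  s[0:],s[11:]  2  'hc'
  23  s[11:],s[22:]  2  'hc'
  24  s[22:],s[5:]  1  'h'
  25  s[5:],s[9:]  1  'h'

n(n+1)/2 = 26·27/2 = 351
Σ LCP = 0 + 1 + 0 + 1 + 0 + 1 + 1 + 1 + 0 + 1 + 1 + 0 + 1 + 1 + 0 + 1 + 1 + 0 + 1 + 0 + 1 + 2 + 2 + 2 + 1 + 1 = 21
distinct = 351 − 21 = 330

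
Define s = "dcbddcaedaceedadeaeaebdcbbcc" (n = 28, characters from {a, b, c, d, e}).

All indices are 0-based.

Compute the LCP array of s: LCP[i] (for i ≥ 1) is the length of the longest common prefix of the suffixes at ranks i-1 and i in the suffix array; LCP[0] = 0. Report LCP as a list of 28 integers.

rank→(start, suffix):
  0 → (9, 'aceedadeaeaebdcbbcc')
  1 → (14, 'adeaeaebdcbbcc')
  2 → (17, 'aeaebdcbbcc')
  3 → (19, 'aebdcbbcc')
  4 → (6, 'aedaceedadeaeaebdcbbcc')
  5 → (24, 'bbcc')
  6 → (25, 'bcc')
  7 → (21, 'bdcbbcc')
  8 → (2, 'bddcaedaceedadeaeaebdcbbcc')
  9 → (27, 'c')
  10 → (5, 'caedaceedadeaeaebdcbbcc')
  11 → (23, 'cbbcc')
  12 → (1, 'cbddcaedaceedadeaeaebdcbbcc')
  13 → (26, 'cc')
  14 → (10, 'ceedadeaeaebdcbbcc')
  15 → (8, 'daceedadeaeaebdcbbcc')
  16 → (13, 'dadeaeaebdcbbcc')
  17 → (4, 'dcaedaceedadeaeaebdcbbcc')
  18 → (22, 'dcbbcc')
  19 → (0, 'dcbddcaedaceedadeaeaebdcbbcc')
  20 → (3, 'ddcaedaceedadeaeaebdcbbcc')
  21 → (15, 'deaeaebdcbbcc')
  22 → (16, 'eaeaebdcbbcc')
  23 → (18, 'eaebdcbbcc')
  24 → (20, 'ebdcbbcc')
  25 → (7, 'edaceedadeaeaebdcbbcc')
  26 → (12, 'edadeaeaebdcbbcc')
  27 → (11, 'eedadeaeaebdcbbcc')

SA = [9, 14, 17, 19, 6, 24, 25, 21, 2, 27, 5, 23, 1, 26, 10, 8, 13, 4, 22, 0, 3, 15, 16, 18, 20, 7, 12, 11]
rank  pair      lcp
   1  s[9:],s[14:]  1  'a'
   2  s[14:],s[17:]  1  'a'
   3  s[17:],s[19:]  2  'ae'
   4  s[19:],s[6:]  2  'ae'
   5  s[6:],s[24:]  0  ''
   6  s[24:],s[25:]  1  'b'
   7  s[25:],s[21:]  1  'b'
   8  s[21:],s[2:]  2  'bd'
   9  s[2:],s[27:]  0  ''
  10  s[27:],s[5:]  1  'c'
  11  s[5:],s[23:]  1  'c'
  12  s[23:],s[1:]  2  'cb'
  13  s[1:],s[26:]  1  'c'
  14  s[26:],s[10:]  1  'c'
  15  s[10:],s[8:]  0  ''
  16  s[8:],s[13:]  2  'da'
  17  s[13:],s[4:]  1  'd'
  18  s[4:],s[22:]  2  'dc'
  19  s[22:],s[0:]  3  'dcb'
  20  s[0:],s[3:]  1  'd'
  21  s[3:],s[15:]  1  'd'
  22  s[15:],s[16:]  0  ''
  23  s[16:],s[18:]  3  'eae'
  24  s[18:],s[20:]  1  'e'
  25  s[20:],s[7:]  1  'e'
  26  s[7:],s[12:]  3  'eda'
  27  s[12:],s[11:]  1  'e'

[0, 1, 1, 2, 2, 0, 1, 1, 2, 0, 1, 1, 2, 1, 1, 0, 2, 1, 2, 3, 1, 1, 0, 3, 1, 1, 3, 1]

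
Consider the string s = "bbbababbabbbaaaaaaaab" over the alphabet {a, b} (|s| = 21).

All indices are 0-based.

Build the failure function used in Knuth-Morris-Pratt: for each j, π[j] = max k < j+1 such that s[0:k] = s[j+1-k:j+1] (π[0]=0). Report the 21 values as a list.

π[0] = 0
j=1 s[j]='b': π[1]=1 (border 'b')
j=2 s[j]='b': π[2]=2 (border 'bb')
j=3 s[j]='a': k: 2→1→0; π[3]=0 (border '')
j=4 s[j]='b': π[4]=1 (border 'b')
j=5 s[j]='a': k: 1→0; π[5]=0 (border '')
j=6 s[j]='b': π[6]=1 (border 'b')
j=7 s[j]='b': π[7]=2 (border 'bb')
j=8 s[j]='a': k: 2→1→0; π[8]=0 (border '')
j=9 s[j]='b': π[9]=1 (border 'b')
j=10 s[j]='b': π[10]=2 (border 'bb')
j=11 s[j]='b': π[11]=3 (border 'bbb')
j=12 s[j]='a': π[12]=4 (border 'bbba')
j=13 s[j]='a': k: 4→0; π[13]=0 (border '')
j=14 s[j]='a': π[14]=0 (border '')
j=15 s[j]='a': π[15]=0 (border '')
j=16 s[j]='a': π[16]=0 (border '')
j=17 s[j]='a': π[17]=0 (border '')
j=18 s[j]='a': π[18]=0 (border '')
j=19 s[j]='a': π[19]=0 (border '')
j=20 s[j]='b': π[20]=1 (border 'b')

[0, 1, 2, 0, 1, 0, 1, 2, 0, 1, 2, 3, 4, 0, 0, 0, 0, 0, 0, 0, 1]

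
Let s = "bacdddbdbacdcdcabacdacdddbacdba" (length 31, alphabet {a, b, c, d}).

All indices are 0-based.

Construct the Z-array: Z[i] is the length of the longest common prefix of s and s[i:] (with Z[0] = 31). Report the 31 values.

[31, 0, 0, 0, 0, 0, 1, 0, 4, 0, 0, 0, 0, 0, 0, 0, 4, 0, 0, 0, 0, 0, 0, 0, 0, 4, 0, 0, 0, 2, 0]

Z[0]=31
i=1: outside box; Z[1]=0
i=2: outside box; Z[2]=0
i=3: outside box; Z[3]=0
i=4: outside box; Z[4]=0
i=5: outside box; Z[5]=0
i=6: outside box; Z[6]=1 grow→box=[6,7)
i=7: outside box; Z[7]=0
i=8: outside box; Z[8]=4 grow→box=[8,12)
i=9: min(r-i=3, Z[1]=0)=0; Z[9]=0
i=10: min(r-i=2, Z[2]=0)=0; Z[10]=0
i=11: min(r-i=1, Z[3]=0)=0; Z[11]=0
i=12: outside box; Z[12]=0
i=13: outside box; Z[13]=0
i=14: outside box; Z[14]=0
i=15: outside box; Z[15]=0
i=16: outside box; Z[16]=4 grow→box=[16,20)
i=17: min(r-i=3, Z[1]=0)=0; Z[17]=0
i=18: min(r-i=2, Z[2]=0)=0; Z[18]=0
i=19: min(r-i=1, Z[3]=0)=0; Z[19]=0
i=20: outside box; Z[20]=0
i=21: outside box; Z[21]=0
i=22: outside box; Z[22]=0
i=23: outside box; Z[23]=0
i=24: outside box; Z[24]=0
i=25: outside box; Z[25]=4 grow→box=[25,29)
i=26: min(r-i=3, Z[1]=0)=0; Z[26]=0
i=27: min(r-i=2, Z[2]=0)=0; Z[27]=0
i=28: min(r-i=1, Z[3]=0)=0; Z[28]=0
i=29: outside box; Z[29]=2 grow→box=[29,31)
i=30: min(r-i=1, Z[1]=0)=0; Z[30]=0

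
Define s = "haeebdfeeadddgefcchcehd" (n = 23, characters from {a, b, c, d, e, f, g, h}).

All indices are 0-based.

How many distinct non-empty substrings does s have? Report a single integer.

sorted suffixes:
  #0 SA[0]=9  'adddgefcchcehd'
  #1 SA[1]=1  'aeebdfeeadddgefcchcehd'
  #2 SA[2]=4  'bdfeeadddgefcchcehd'
  #3 SA[3]=16  'cchcehd'
  #4 SA[4]=19  'cehd'
  #5 SA[5]=17  'chcehd'
  #6 SA[6]=22  'd'
  #7 SA[7]=10  'dddgefcchcehd'
  #8 SA[8]=11  'ddgefcchcehd'
  #9 SA[9]=5  'dfeeadddgefcchcehd'
  #10 SA[10]=12  'dgefcchcehd'
  #11 SA[11]=8  'eadddgefcchcehd'
  #12 SA[12]=3  'ebdfeeadddgefcchcehd'
  #13 SA[13]=7  'eeadddgefcchcehd'
  #14 SA[14]=2  'eebdfeeadddgefcchcehd'
  #15 SA[15]=14  'efcchcehd'
  #16 SA[16]=20  'ehd'
  #17 SA[17]=15  'fcchcehd'
  #18 SA[18]=6  'feeadddgefcchcehd'
  #19 SA[19]=13  'gefcchcehd'
  #20 SA[20]=0  'haeebdfeeadddgefcchcehd'
  #21 SA[21]=18  'hcehd'
  #22 SA[22]=21  'hd'

SA = [9, 1, 4, 16, 19, 17, 22, 10, 11, 5, 12, 8, 3, 7, 2, 14, 20, 15, 6, 13, 0, 18, 21]
rank  pair      lcp
   1  s[9:],s[1:]  1  'a'
   2  s[1:],s[4:]  0  ''
   3  s[4:],s[16:]  0  ''
   4  s[16:],s[19:]  1  'c'
   5  s[19:],s[17:]  1  'c'
   6  s[17:],s[22:]  0  ''
   7  s[22:],s[10:]  1  'd'
   8  s[10:],s[11:]  2  'dd'
   9  s[11:],s[5:]  1  'd'
  10  s[5:],s[12:]  1  'd'
  11  s[12:],s[8:]  0  ''
  12  s[8:],s[3:]  1  'e'
  13  s[3:],s[7:]  1  'e'
  14  s[7:],s[2:]  2  'ee'
  15  s[2:],s[14:]  1  'e'
  16  s[14:],s[20:]  1  'e'
  17  s[20:],s[15:]  0  ''
  18  s[15:],s[6:]  1  'f'
  19  s[6:],s[13:]  0  ''
  20  s[13:],s[0:]  0  ''
  21  s[0:],s[18:]  1  'h'
  22  s[18:],s[21:]  1  'h'

n(n+1)/2 = 23·24/2 = 276
Σ LCP = 0 + 1 + 0 + 0 + 1 + 1 + 0 + 1 + 2 + 1 + 1 + 0 + 1 + 1 + 2 + 1 + 1 + 0 + 1 + 0 + 0 + 1 + 1 = 17
distinct = 276 − 17 = 259

259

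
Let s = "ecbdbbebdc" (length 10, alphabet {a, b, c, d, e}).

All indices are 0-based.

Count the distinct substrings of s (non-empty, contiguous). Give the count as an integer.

rank→(start, suffix):
  0 → (4, 'bbebdc')
  1 → (2, 'bdbbebdc')
  2 → (7, 'bdc')
  3 → (5, 'bebdc')
  4 → (9, 'c')
  5 → (1, 'cbdbbebdc')
  6 → (3, 'dbbebdc')
  7 → (8, 'dc')
  8 → (6, 'ebdc')
  9 → (0, 'ecbdbbebdc')

SA = [4, 2, 7, 5, 9, 1, 3, 8, 6, 0]
i: (SA[i-1],SA[i]) lcp shared
  1: (4,2) 1 'b'
  2: (2,7) 2 'bd'
  3: (7,5) 1 'b'
  4: (5,9) 0 ''
  5: (9,1) 1 'c'
  6: (1,3) 0 ''
  7: (3,8) 1 'd'
  8: (8,6) 0 ''
  9: (6,0) 1 'e'

n(n+1)/2 = 10·11/2 = 55
Σ LCP = 0 + 1 + 2 + 1 + 0 + 1 + 0 + 1 + 0 + 1 = 7
distinct = 55 − 7 = 48

48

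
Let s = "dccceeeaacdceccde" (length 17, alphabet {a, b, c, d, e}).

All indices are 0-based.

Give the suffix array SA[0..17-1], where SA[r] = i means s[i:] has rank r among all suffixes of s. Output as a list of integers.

[7, 8, 1, 13, 2, 9, 14, 11, 3, 0, 10, 15, 16, 6, 12, 5, 4]

rank | idx | suffix
   0 |   7 | aacdceccde
   1 |   8 | acdceccde
   2 |   1 | ccceeeaacdceccde
   3 |  13 | ccde
   4 |   2 | cceeeaacdceccde
   5 |   9 | cdceccde
   6 |  14 | cde
   7 |  11 | ceccde
   8 |   3 | ceeeaacdceccde
   9 |   0 | dccceeeaacdceccde
  10 |  10 | dceccde
  11 |  15 | de
  12 |  16 | e
  13 |   6 | eaacdceccde
  14 |  12 | eccde
  15 |   5 | eeaacdceccde
  16 |   4 | eeeaacdceccde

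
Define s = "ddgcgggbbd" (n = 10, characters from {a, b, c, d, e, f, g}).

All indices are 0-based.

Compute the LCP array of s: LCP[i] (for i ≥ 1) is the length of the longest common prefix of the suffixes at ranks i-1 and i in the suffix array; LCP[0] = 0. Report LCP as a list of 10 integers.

[0, 1, 0, 0, 1, 1, 0, 1, 1, 2]

sorted suffixes:
  #0 SA[0]=7  'bbd'
  #1 SA[1]=8  'bd'
  #2 SA[2]=3  'cgggbbd'
  #3 SA[3]=9  'd'
  #4 SA[4]=0  'ddgcgggbbd'
  #5 SA[5]=1  'dgcgggbbd'
  #6 SA[6]=6  'gbbd'
  #7 SA[7]=2  'gcgggbbd'
  #8 SA[8]=5  'ggbbd'
  #9 SA[9]=4  'gggbbd'

SA = [7, 8, 3, 9, 0, 1, 6, 2, 5, 4]
rank  pair      lcp
   1  s[7:],s[8:]  1  'b'
   2  s[8:],s[3:]  0  ''
   3  s[3:],s[9:]  0  ''
   4  s[9:],s[0:]  1  'd'
   5  s[0:],s[1:]  1  'd'
   6  s[1:],s[6:]  0  ''
   7  s[6:],s[2:]  1  'g'
   8  s[2:],s[5:]  1  'g'
   9  s[5:],s[4:]  2  'gg'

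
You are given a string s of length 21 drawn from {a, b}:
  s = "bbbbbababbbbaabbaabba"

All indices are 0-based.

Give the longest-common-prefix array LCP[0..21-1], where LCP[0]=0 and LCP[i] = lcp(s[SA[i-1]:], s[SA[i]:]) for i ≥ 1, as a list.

[0, 1, 5, 1, 2, 4, 3, 0, 2, 6, 2, 3, 1, 3, 7, 3, 2, 4, 3, 5, 4]

rank | idx | suffix
   0 |  20 | a
   1 |  16 | aabba
   2 |  12 | aabbaabba
   3 |   5 | ababbbbaabbaabba
   4 |  17 | abba
   5 |  13 | abbaabba
   6 |   7 | abbbbaabbaabba
   7 |  19 | ba
   8 |  15 | baabba
   9 |  11 | baabbaabba
  10 |   4 | bababbbbaabbaabba
  11 |   6 | babbbbaabbaabba
  12 |  18 | bba
  13 |  14 | bbaabba
  14 |  10 | bbaabbaabba
  15 |   3 | bbababbbbaabbaabba
  16 |   9 | bbbaabbaabba
  17 |   2 | bbbababbbbaabbaabba
  18 |   8 | bbbbaabbaabba
  19 |   1 | bbbbababbbbaabbaabba
  20 |   0 | bbbbbababbbbaabbaabba

SA = [20, 16, 12, 5, 17, 13, 7, 19, 15, 11, 4, 6, 18, 14, 10, 3, 9, 2, 8, 1, 0]
i: (SA[i-1],SA[i]) lcp shared
  1: (20,16) 1 'a'
  2: (16,12) 5 'aabba'
  3: (12,5) 1 'a'
  4: (5,17) 2 'ab'
  5: (17,13) 4 'abba'
  6: (13,7) 3 'abb'
  7: (7,19) 0 ''
  8: (19,15) 2 'ba'
  9: (15,11) 6 'baabba'
  10: (11,4) 2 'ba'
  11: (4,6) 3 'bab'
  12: (6,18) 1 'b'
  13: (18,14) 3 'bba'
  14: (14,10) 7 'bbaabba'
  15: (10,3) 3 'bba'
  16: (3,9) 2 'bb'
  17: (9,2) 4 'bbba'
  18: (2,8) 3 'bbb'
  19: (8,1) 5 'bbbba'
  20: (1,0) 4 'bbbb'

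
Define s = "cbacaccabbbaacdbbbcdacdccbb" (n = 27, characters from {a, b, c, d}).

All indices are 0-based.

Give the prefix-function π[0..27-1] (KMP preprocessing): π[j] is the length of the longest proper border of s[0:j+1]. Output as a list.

[0, 0, 0, 1, 0, 1, 1, 0, 0, 0, 0, 0, 0, 1, 0, 0, 0, 0, 1, 0, 0, 1, 0, 1, 1, 2, 0]

π[0] = 0
j=1 s[j]='b': π[1]=0 (border '')
j=2 s[j]='a': π[2]=0 (border '')
j=3 s[j]='c': π[3]=1 (border 'c')
j=4 s[j]='a': k: 1→0; π[4]=0 (border '')
j=5 s[j]='c': π[5]=1 (border 'c')
j=6 s[j]='c': k: 1→0; π[6]=1 (border 'c')
j=7 s[j]='a': k: 1→0; π[7]=0 (border '')
j=8 s[j]='b': π[8]=0 (border '')
j=9 s[j]='b': π[9]=0 (border '')
j=10 s[j]='b': π[10]=0 (border '')
j=11 s[j]='a': π[11]=0 (border '')
j=12 s[j]='a': π[12]=0 (border '')
j=13 s[j]='c': π[13]=1 (border 'c')
j=14 s[j]='d': k: 1→0; π[14]=0 (border '')
j=15 s[j]='b': π[15]=0 (border '')
j=16 s[j]='b': π[16]=0 (border '')
j=17 s[j]='b': π[17]=0 (border '')
j=18 s[j]='c': π[18]=1 (border 'c')
j=19 s[j]='d': k: 1→0; π[19]=0 (border '')
j=20 s[j]='a': π[20]=0 (border '')
j=21 s[j]='c': π[21]=1 (border 'c')
j=22 s[j]='d': k: 1→0; π[22]=0 (border '')
j=23 s[j]='c': π[23]=1 (border 'c')
j=24 s[j]='c': k: 1→0; π[24]=1 (border 'c')
j=25 s[j]='b': π[25]=2 (border 'cb')
j=26 s[j]='b': k: 2→0; π[26]=0 (border '')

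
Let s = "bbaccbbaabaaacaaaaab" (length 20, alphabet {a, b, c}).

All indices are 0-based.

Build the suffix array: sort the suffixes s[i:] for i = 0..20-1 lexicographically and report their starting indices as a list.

[14, 15, 16, 10, 17, 7, 11, 18, 8, 12, 2, 19, 9, 6, 1, 5, 0, 13, 4, 3]

rank | idx | suffix
   0 |  14 | aaaaab
   1 |  15 | aaaab
   2 |  16 | aaab
   3 |  10 | aaacaaaaab
   4 |  17 | aab
   5 |   7 | aabaaacaaaaab
   6 |  11 | aacaaaaab
   7 |  18 | ab
   8 |   8 | abaaacaaaaab
   9 |  12 | acaaaaab
  10 |   2 | accbbaabaaacaaaaab
  11 |  19 | b
  12 |   9 | baaacaaaaab
  13 |   6 | baabaaacaaaaab
  14 |   1 | baccbbaabaaacaaaaab
  15 |   5 | bbaabaaacaaaaab
  16 |   0 | bbaccbbaabaaacaaaaab
  17 |  13 | caaaaab
  18 |   4 | cbbaabaaacaaaaab
  19 |   3 | ccbbaabaaacaaaaab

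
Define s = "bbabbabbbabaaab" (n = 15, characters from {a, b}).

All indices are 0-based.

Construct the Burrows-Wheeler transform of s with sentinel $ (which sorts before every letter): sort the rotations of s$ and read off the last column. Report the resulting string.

rank  rotation          last
    0  $bbabbabbbabaaab  b
    1  aaab$bbabbabbbab  b
    2  aab$bbabbabbbaba  a
    3  ab$bbabbabbbabaa  a
    4  abaaab$bbabbabbb  b
    5  abbabbbabaaab$bb  b
    6  abbbabaaab$bbabb  b
    7  b$bbabbabbbabaaa  a
    8  baaab$bbabbabbba  a
    9  babaaab$bbabbabb  b
   10  babbabbbabaaab$b  b
   11  babbbabaaab$bbab  b
   12  bbabaaab$bbabbab  b
   13  bbabbabbbabaaab$  $
   14  bbabbbabaaab$bba  a
   15  bbbabaaab$bbabba  a

bbaabbbaabbbb$aa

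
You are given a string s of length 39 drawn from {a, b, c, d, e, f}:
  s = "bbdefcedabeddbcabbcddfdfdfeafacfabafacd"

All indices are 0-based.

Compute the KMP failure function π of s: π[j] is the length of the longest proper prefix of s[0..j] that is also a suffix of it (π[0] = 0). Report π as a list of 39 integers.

[0, 1, 0, 0, 0, 0, 0, 0, 0, 1, 0, 0, 0, 1, 0, 0, 1, 2, 0, 0, 0, 0, 0, 0, 0, 0, 0, 0, 0, 0, 0, 0, 0, 1, 0, 0, 0, 0, 0]

π[0] = 0
j=1 s[j]='b': π[1]=1 (border 'b')
j=2 s[j]='d': k: 1→0; π[2]=0 (border '')
j=3 s[j]='e': π[3]=0 (border '')
j=4 s[j]='f': π[4]=0 (border '')
j=5 s[j]='c': π[5]=0 (border '')
j=6 s[j]='e': π[6]=0 (border '')
j=7 s[j]='d': π[7]=0 (border '')
j=8 s[j]='a': π[8]=0 (border '')
j=9 s[j]='b': π[9]=1 (border 'b')
j=10 s[j]='e': k: 1→0; π[10]=0 (border '')
j=11 s[j]='d': π[11]=0 (border '')
j=12 s[j]='d': π[12]=0 (border '')
j=13 s[j]='b': π[13]=1 (border 'b')
j=14 s[j]='c': k: 1→0; π[14]=0 (border '')
j=15 s[j]='a': π[15]=0 (border '')
j=16 s[j]='b': π[16]=1 (border 'b')
j=17 s[j]='b': π[17]=2 (border 'bb')
j=18 s[j]='c': k: 2→1→0; π[18]=0 (border '')
j=19 s[j]='d': π[19]=0 (border '')
j=20 s[j]='d': π[20]=0 (border '')
j=21 s[j]='f': π[21]=0 (border '')
j=22 s[j]='d': π[22]=0 (border '')
j=23 s[j]='f': π[23]=0 (border '')
j=24 s[j]='d': π[24]=0 (border '')
j=25 s[j]='f': π[25]=0 (border '')
j=26 s[j]='e': π[26]=0 (border '')
j=27 s[j]='a': π[27]=0 (border '')
j=28 s[j]='f': π[28]=0 (border '')
j=29 s[j]='a': π[29]=0 (border '')
j=30 s[j]='c': π[30]=0 (border '')
j=31 s[j]='f': π[31]=0 (border '')
j=32 s[j]='a': π[32]=0 (border '')
j=33 s[j]='b': π[33]=1 (border 'b')
j=34 s[j]='a': k: 1→0; π[34]=0 (border '')
j=35 s[j]='f': π[35]=0 (border '')
j=36 s[j]='a': π[36]=0 (border '')
j=37 s[j]='c': π[37]=0 (border '')
j=38 s[j]='d': π[38]=0 (border '')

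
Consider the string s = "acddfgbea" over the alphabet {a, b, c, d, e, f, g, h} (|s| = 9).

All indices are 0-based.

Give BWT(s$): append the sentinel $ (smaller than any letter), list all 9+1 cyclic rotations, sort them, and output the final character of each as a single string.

ae$gacdbdf

rank  rotation    last
    0  $acddfgbea  a
    1  a$acddfgbe  e
    2  acddfgbea$  $
    3  bea$acddfg  g
    4  cddfgbea$a  a
    5  ddfgbea$ac  c
    6  dfgbea$acd  d
    7  ea$acddfgb  b
    8  fgbea$acdd  d
    9  gbea$acddf  f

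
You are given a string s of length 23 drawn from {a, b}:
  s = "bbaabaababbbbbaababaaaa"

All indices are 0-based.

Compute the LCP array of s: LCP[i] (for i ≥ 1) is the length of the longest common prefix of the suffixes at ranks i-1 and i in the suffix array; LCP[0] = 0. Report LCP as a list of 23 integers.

[0, 1, 2, 3, 2, 4, 5, 1, 4, 3, 4, 2, 0, 3, 5, 6, 2, 3, 1, 6, 2, 3, 4]

sorted suffixes:
  #0 SA[0]=22  'a'
  #1 SA[1]=21  'aa'
  #2 SA[2]=20  'aaa'
  #3 SA[3]=19  'aaaa'
  #4 SA[4]=2  'aabaababbbbbaababaaaa'
  #5 SA[5]=14  'aababaaaa'
  #6 SA[6]=5  'aababbbbbaababaaaa'
  #7 SA[7]=17  'abaaaa'
  #8 SA[8]=3  'abaababbbbbaababaaaa'
  #9 SA[9]=15  'ababaaaa'
  #10 SA[10]=6  'ababbbbbaababaaaa'
  #11 SA[11]=8  'abbbbbaababaaaa'
  #12 SA[12]=18  'baaaa'
  #13 SA[13]=1  'baabaababbbbbaababaaaa'
  #14 SA[14]=13  'baababaaaa'
  #15 SA[15]=4  'baababbbbbaababaaaa'
  #16 SA[16]=16  'babaaaa'
  #17 SA[17]=7  'babbbbbaababaaaa'
  #18 SA[18]=0  'bbaabaababbbbbaababaaaa'
  #19 SA[19]=12  'bbaababaaaa'
  #20 SA[20]=11  'bbbaababaaaa'
  #21 SA[21]=10  'bbbbaababaaaa'
  #22 SA[22]=9  'bbbbbaababaaaa'

SA = [22, 21, 20, 19, 2, 14, 5, 17, 3, 15, 6, 8, 18, 1, 13, 4, 16, 7, 0, 12, 11, 10, 9]
i: (SA[i-1],SA[i]) lcp shared
  1: (22,21) 1 'a'
  2: (21,20) 2 'aa'
  3: (20,19) 3 'aaa'
  4: (19,2) 2 'aa'
  5: (2,14) 4 'aaba'
  6: (14,5) 5 'aabab'
  7: (5,17) 1 'a'
  8: (17,3) 4 'abaa'
  9: (3,15) 3 'aba'
  10: (15,6) 4 'abab'
  11: (6,8) 2 'ab'
  12: (8,18) 0 ''
  13: (18,1) 3 'baa'
  14: (1,13) 5 'baaba'
  15: (13,4) 6 'baabab'
  16: (4,16) 2 'ba'
  17: (16,7) 3 'bab'
  18: (7,0) 1 'b'
  19: (0,12) 6 'bbaaba'
  20: (12,11) 2 'bb'
  21: (11,10) 3 'bbb'
  22: (10,9) 4 'bbbb'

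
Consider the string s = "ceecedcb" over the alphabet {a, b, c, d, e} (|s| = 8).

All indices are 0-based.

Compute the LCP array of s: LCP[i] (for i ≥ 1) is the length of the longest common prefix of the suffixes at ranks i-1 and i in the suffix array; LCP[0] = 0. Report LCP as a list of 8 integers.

rank→(start, suffix):
  0 → (7, 'b')
  1 → (6, 'cb')
  2 → (3, 'cedcb')
  3 → (0, 'ceecedcb')
  4 → (5, 'dcb')
  5 → (2, 'ecedcb')
  6 → (4, 'edcb')
  7 → (1, 'eecedcb')

SA = [7, 6, 3, 0, 5, 2, 4, 1]
i: (SA[i-1],SA[i]) lcp shared
  1: (7,6) 0 ''
  2: (6,3) 1 'c'
  3: (3,0) 2 'ce'
  4: (0,5) 0 ''
  5: (5,2) 0 ''
  6: (2,4) 1 'e'
  7: (4,1) 1 'e'

[0, 0, 1, 2, 0, 0, 1, 1]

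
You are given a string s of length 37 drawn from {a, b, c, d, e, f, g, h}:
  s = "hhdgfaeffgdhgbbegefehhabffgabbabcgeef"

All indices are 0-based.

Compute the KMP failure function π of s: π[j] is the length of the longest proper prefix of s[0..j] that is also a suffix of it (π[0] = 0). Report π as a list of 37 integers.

[0, 1, 0, 0, 0, 0, 0, 0, 0, 0, 0, 1, 0, 0, 0, 0, 0, 0, 0, 0, 1, 2, 0, 0, 0, 0, 0, 0, 0, 0, 0, 0, 0, 0, 0, 0, 0]

π[0] = 0
j=1 s[j]='h': π[1]=1 (border 'h')
j=2 s[j]='d': k: 1→0; π[2]=0 (border '')
j=3 s[j]='g': π[3]=0 (border '')
j=4 s[j]='f': π[4]=0 (border '')
j=5 s[j]='a': π[5]=0 (border '')
j=6 s[j]='e': π[6]=0 (border '')
j=7 s[j]='f': π[7]=0 (border '')
j=8 s[j]='f': π[8]=0 (border '')
j=9 s[j]='g': π[9]=0 (border '')
j=10 s[j]='d': π[10]=0 (border '')
j=11 s[j]='h': π[11]=1 (border 'h')
j=12 s[j]='g': k: 1→0; π[12]=0 (border '')
j=13 s[j]='b': π[13]=0 (border '')
j=14 s[j]='b': π[14]=0 (border '')
j=15 s[j]='e': π[15]=0 (border '')
j=16 s[j]='g': π[16]=0 (border '')
j=17 s[j]='e': π[17]=0 (border '')
j=18 s[j]='f': π[18]=0 (border '')
j=19 s[j]='e': π[19]=0 (border '')
j=20 s[j]='h': π[20]=1 (border 'h')
j=21 s[j]='h': π[21]=2 (border 'hh')
j=22 s[j]='a': k: 2→1→0; π[22]=0 (border '')
j=23 s[j]='b': π[23]=0 (border '')
j=24 s[j]='f': π[24]=0 (border '')
j=25 s[j]='f': π[25]=0 (border '')
j=26 s[j]='g': π[26]=0 (border '')
j=27 s[j]='a': π[27]=0 (border '')
j=28 s[j]='b': π[28]=0 (border '')
j=29 s[j]='b': π[29]=0 (border '')
j=30 s[j]='a': π[30]=0 (border '')
j=31 s[j]='b': π[31]=0 (border '')
j=32 s[j]='c': π[32]=0 (border '')
j=33 s[j]='g': π[33]=0 (border '')
j=34 s[j]='e': π[34]=0 (border '')
j=35 s[j]='e': π[35]=0 (border '')
j=36 s[j]='f': π[36]=0 (border '')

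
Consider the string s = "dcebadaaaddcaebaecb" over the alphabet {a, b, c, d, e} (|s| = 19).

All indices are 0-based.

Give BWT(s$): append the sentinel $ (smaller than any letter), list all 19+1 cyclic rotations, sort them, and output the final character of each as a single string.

rank  rotation              last
    0  $dcebadaaaddcaebaecb  b
    1  aaaddcaebaecb$dcebad  d
    2  aaddcaebaecb$dcebada  a
    3  adaaaddcaebaecb$dceb  b
    4  addcaebaecb$dcebadaa  a
    5  aebaecb$dcebadaaaddc  c
    6  aecb$dcebadaaaddcaeb  b
    7  b$dcebadaaaddcaebaec  c
    8  badaaaddcaebaecb$dce  e
    9  baecb$dcebadaaaddcae  e
   10  caebaecb$dcebadaaadd  d
   11  cb$dcebadaaaddcaebae  e
   12  cebadaaaddcaebaecb$d  d
   13  daaaddcaebaecb$dceba  a
   14  dcaebaecb$dcebadaaad  d
   15  dcebadaaaddcaebaecb$  $
   16  ddcaebaecb$dcebadaaa  a
   17  ebadaaaddcaebaecb$dc  c
   18  ebaecb$dcebadaaaddca  a
   19  ecb$dcebadaaaddcaeba  a

bdabacbceededad$acaa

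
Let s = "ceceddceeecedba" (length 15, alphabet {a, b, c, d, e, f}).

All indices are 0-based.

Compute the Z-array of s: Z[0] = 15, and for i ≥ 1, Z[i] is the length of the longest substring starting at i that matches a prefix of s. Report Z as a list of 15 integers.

[15, 0, 2, 0, 0, 0, 2, 0, 0, 0, 2, 0, 0, 0, 0]

Z[0]=15
i=1: fresh scan; Z[1]=0
i=2: fresh scan; Z[2]=2 grow→box=[2,4)
i=3: min(r-i=1, Z[1]=0)=0; Z[3]=0
i=4: fresh scan; Z[4]=0
i=5: fresh scan; Z[5]=0
i=6: fresh scan; Z[6]=2 grow→box=[6,8)
i=7: min(r-i=1, Z[1]=0)=0; Z[7]=0
i=8: fresh scan; Z[8]=0
i=9: fresh scan; Z[9]=0
i=10: fresh scan; Z[10]=2 grow→box=[10,12)
i=11: min(r-i=1, Z[1]=0)=0; Z[11]=0
i=12: fresh scan; Z[12]=0
i=13: fresh scan; Z[13]=0
i=14: fresh scan; Z[14]=0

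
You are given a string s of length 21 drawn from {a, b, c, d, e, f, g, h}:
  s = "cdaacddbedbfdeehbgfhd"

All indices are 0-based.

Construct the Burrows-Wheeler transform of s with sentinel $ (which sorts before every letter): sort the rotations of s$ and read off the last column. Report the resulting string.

rank  rotation                last
    0  $cdaacddbedbfdeehbgfhd  d
    1  aacddbedbfdeehbgfhd$cd  d
    2  acddbedbfdeehbgfhd$cda  a
    3  bedbfdeehbgfhd$cdaacdd  d
    4  bfdeehbgfhd$cdaacddbed  d
    5  bgfhd$cdaacddbedbfdeeh  h
    6  cdaacddbedbfdeehbgfhd$  $
    7  cddbedbfdeehbgfhd$cdaa  a
    8  d$cdaacddbedbfdeehbgfh  h
    9  daacddbedbfdeehbgfhd$c  c
   10  dbedbfdeehbgfhd$cdaacd  d
   11  dbfdeehbgfhd$cdaacddbe  e
   12  ddbedbfdeehbgfhd$cdaac  c
   13  deehbgfhd$cdaacddbedbf  f
   14  edbfdeehbgfhd$cdaacddb  b
   15  eehbgfhd$cdaacddbedbfd  d
   16  ehbgfhd$cdaacddbedbfde  e
   17  fdeehbgfhd$cdaacddbedb  b
   18  fhd$cdaacddbedbfdeehbg  g
   19  gfhd$cdaacddbedbfdeehb  b
   20  hbgfhd$cdaacddbedbfdee  e
   21  hd$cdaacddbedbfdeehbgf  f

ddaddh$ahcdecfbdebgbef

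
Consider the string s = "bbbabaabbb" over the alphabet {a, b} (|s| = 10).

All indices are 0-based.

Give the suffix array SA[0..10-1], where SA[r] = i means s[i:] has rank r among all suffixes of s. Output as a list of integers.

sorted suffixes:
  #0 SA[0]=5  'aabbb'
  #1 SA[1]=3  'abaabbb'
  #2 SA[2]=6  'abbb'
  #3 SA[3]=9  'b'
  #4 SA[4]=4  'baabbb'
  #5 SA[5]=2  'babaabbb'
  #6 SA[6]=8  'bb'
  #7 SA[7]=1  'bbabaabbb'
  #8 SA[8]=7  'bbb'
  #9 SA[9]=0  'bbbabaabbb'

[5, 3, 6, 9, 4, 2, 8, 1, 7, 0]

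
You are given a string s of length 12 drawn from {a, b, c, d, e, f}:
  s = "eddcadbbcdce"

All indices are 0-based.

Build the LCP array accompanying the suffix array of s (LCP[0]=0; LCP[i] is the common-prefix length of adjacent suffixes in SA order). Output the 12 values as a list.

[0, 0, 1, 0, 1, 1, 0, 1, 2, 1, 0, 1]

sorted suffixes:
  #0 SA[0]=4  'adbbcdce'
  #1 SA[1]=6  'bbcdce'
  #2 SA[2]=7  'bcdce'
  #3 SA[3]=3  'cadbbcdce'
  #4 SA[4]=8  'cdce'
  #5 SA[5]=10  'ce'
  #6 SA[6]=5  'dbbcdce'
  #7 SA[7]=2  'dcadbbcdce'
  #8 SA[8]=9  'dce'
  #9 SA[9]=1  'ddcadbbcdce'
  #10 SA[10]=11  'e'
  #11 SA[11]=0  'eddcadbbcdce'

SA = [4, 6, 7, 3, 8, 10, 5, 2, 9, 1, 11, 0]
i: (SA[i-1],SA[i]) lcp shared
  1: (4,6) 0 ''
  2: (6,7) 1 'b'
  3: (7,3) 0 ''
  4: (3,8) 1 'c'
  5: (8,10) 1 'c'
  6: (10,5) 0 ''
  7: (5,2) 1 'd'
  8: (2,9) 2 'dc'
  9: (9,1) 1 'd'
  10: (1,11) 0 ''
  11: (11,0) 1 'e'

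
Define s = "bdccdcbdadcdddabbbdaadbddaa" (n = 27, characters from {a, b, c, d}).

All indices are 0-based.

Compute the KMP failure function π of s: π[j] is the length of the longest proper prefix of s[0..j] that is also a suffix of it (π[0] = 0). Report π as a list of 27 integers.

[0, 0, 0, 0, 0, 0, 1, 2, 0, 0, 0, 0, 0, 0, 0, 1, 1, 1, 2, 0, 0, 0, 1, 2, 0, 0, 0]

π[0] = 0
j=1 s[j]='d': π[1]=0 (border '')
j=2 s[j]='c': π[2]=0 (border '')
j=3 s[j]='c': π[3]=0 (border '')
j=4 s[j]='d': π[4]=0 (border '')
j=5 s[j]='c': π[5]=0 (border '')
j=6 s[j]='b': π[6]=1 (border 'b')
j=7 s[j]='d': π[7]=2 (border 'bd')
j=8 s[j]='a': k: 2→0; π[8]=0 (border '')
j=9 s[j]='d': π[9]=0 (border '')
j=10 s[j]='c': π[10]=0 (border '')
j=11 s[j]='d': π[11]=0 (border '')
j=12 s[j]='d': π[12]=0 (border '')
j=13 s[j]='d': π[13]=0 (border '')
j=14 s[j]='a': π[14]=0 (border '')
j=15 s[j]='b': π[15]=1 (border 'b')
j=16 s[j]='b': k: 1→0; π[16]=1 (border 'b')
j=17 s[j]='b': k: 1→0; π[17]=1 (border 'b')
j=18 s[j]='d': π[18]=2 (border 'bd')
j=19 s[j]='a': k: 2→0; π[19]=0 (border '')
j=20 s[j]='a': π[20]=0 (border '')
j=21 s[j]='d': π[21]=0 (border '')
j=22 s[j]='b': π[22]=1 (border 'b')
j=23 s[j]='d': π[23]=2 (border 'bd')
j=24 s[j]='d': k: 2→0; π[24]=0 (border '')
j=25 s[j]='a': π[25]=0 (border '')
j=26 s[j]='a': π[26]=0 (border '')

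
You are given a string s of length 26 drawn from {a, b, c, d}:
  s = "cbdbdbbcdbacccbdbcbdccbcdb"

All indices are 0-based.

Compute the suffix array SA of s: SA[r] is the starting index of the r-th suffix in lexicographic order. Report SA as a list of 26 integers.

sorted suffixes:
  #0 SA[0]=10  'acccbdbcbdccbcdb'
  #1 SA[1]=25  'b'
  #2 SA[2]=9  'bacccbdbcbdccbcdb'
  #3 SA[3]=5  'bbcdbacccbdbcbdccbcdb'
  #4 SA[4]=16  'bcbdccbcdb'
  #5 SA[5]=22  'bcdb'
  #6 SA[6]=6  'bcdbacccbdbcbdccbcdb'
  #7 SA[7]=3  'bdbbcdbacccbdbcbdccbcdb'
  #8 SA[8]=14  'bdbcbdccbcdb'
  #9 SA[9]=1  'bdbdbbcdbacccbdbcbdccbcdb'
  #10 SA[10]=18  'bdccbcdb'
  #11 SA[11]=21  'cbcdb'
  #12 SA[12]=13  'cbdbcbdccbcdb'
  #13 SA[13]=0  'cbdbdbbcdbacccbdbcbdccbcdb'
  #14 SA[14]=17  'cbdccbcdb'
  #15 SA[15]=20  'ccbcdb'
  #16 SA[16]=12  'ccbdbcbdccbcdb'
  #17 SA[17]=11  'cccbdbcbdccbcdb'
  #18 SA[18]=23  'cdb'
  #19 SA[19]=7  'cdbacccbdbcbdccbcdb'
  #20 SA[20]=24  'db'
  #21 SA[21]=8  'dbacccbdbcbdccbcdb'
  #22 SA[22]=4  'dbbcdbacccbdbcbdccbcdb'
  #23 SA[23]=15  'dbcbdccbcdb'
  #24 SA[24]=2  'dbdbbcdbacccbdbcbdccbcdb'
  #25 SA[25]=19  'dccbcdb'

[10, 25, 9, 5, 16, 22, 6, 3, 14, 1, 18, 21, 13, 0, 17, 20, 12, 11, 23, 7, 24, 8, 4, 15, 2, 19]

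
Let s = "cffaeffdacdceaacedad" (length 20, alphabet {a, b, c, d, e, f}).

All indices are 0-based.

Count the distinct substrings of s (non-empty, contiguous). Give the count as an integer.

191

rank→(start, suffix):
  0 → (13, 'aacedad')
  1 → (8, 'acdceaacedad')
  2 → (14, 'acedad')
  3 → (18, 'ad')
  4 → (3, 'aeffdacdceaacedad')
  5 → (9, 'cdceaacedad')
  6 → (11, 'ceaacedad')
  7 → (15, 'cedad')
  8 → (0, 'cffaeffdacdceaacedad')
  9 → (19, 'd')
  10 → (7, 'dacdceaacedad')
  11 → (17, 'dad')
  12 → (10, 'dceaacedad')
  13 → (12, 'eaacedad')
  14 → (16, 'edad')
  15 → (4, 'effdacdceaacedad')
  16 → (2, 'faeffdacdceaacedad')
  17 → (6, 'fdacdceaacedad')
  18 → (1, 'ffaeffdacdceaacedad')
  19 → (5, 'ffdacdceaacedad')

SA = [13, 8, 14, 18, 3, 9, 11, 15, 0, 19, 7, 17, 10, 12, 16, 4, 2, 6, 1, 5]
rank  pair      lcp
   1  s[13:],s[8:]  1  'a'
   2  s[8:],s[14:]  2  'ac'
   3  s[14:],s[18:]  1  'a'
   4  s[18:],s[3:]  1  'a'
   5  s[3:],s[9:]  0  ''
   6  s[9:],s[11:]  1  'c'
   7  s[11:],s[15:]  2  'ce'
   8  s[15:],s[0:]  1  'c'
   9  s[0:],s[19:]  0  ''
  10  s[19:],s[7:]  1  'd'
  11  s[7:],s[17:]  2  'da'
  12  s[17:],s[10:]  1  'd'
  13  s[10:],s[12:]  0  ''
  14  s[12:],s[16:]  1  'e'
  15  s[16:],s[4:]  1  'e'
  16  s[4:],s[2:]  0  ''
  17  s[2:],s[6:]  1  'f'
  18  s[6:],s[1:]  1  'f'
  19  s[1:],s[5:]  2  'ff'

n(n+1)/2 = 20·21/2 = 210
Σ LCP = 0 + 1 + 2 + 1 + 1 + 0 + 1 + 2 + 1 + 0 + 1 + 2 + 1 + 0 + 1 + 1 + 0 + 1 + 1 + 2 = 19
distinct = 210 − 19 = 191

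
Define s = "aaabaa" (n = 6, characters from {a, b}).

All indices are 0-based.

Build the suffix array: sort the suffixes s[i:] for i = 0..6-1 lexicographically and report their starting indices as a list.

[5, 4, 0, 1, 2, 3]

sorted suffixes:
  #0 SA[0]=5  'a'
  #1 SA[1]=4  'aa'
  #2 SA[2]=0  'aaabaa'
  #3 SA[3]=1  'aabaa'
  #4 SA[4]=2  'abaa'
  #5 SA[5]=3  'baa'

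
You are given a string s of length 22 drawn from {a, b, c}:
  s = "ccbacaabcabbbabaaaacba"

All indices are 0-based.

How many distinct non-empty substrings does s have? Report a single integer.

220

sorted suffixes:
  #0 SA[0]=21  'a'
  #1 SA[1]=15  'aaaacba'
  #2 SA[2]=16  'aaacba'
  #3 SA[3]=5  'aabcabbbabaaaacba'
  #4 SA[4]=17  'aacba'
  #5 SA[5]=13  'abaaaacba'
  #6 SA[6]=9  'abbbabaaaacba'
  #7 SA[7]=6  'abcabbbabaaaacba'
  #8 SA[8]=3  'acaabcabbbabaaaacba'
  #9 SA[9]=18  'acba'
  #10 SA[10]=20  'ba'
  #11 SA[11]=14  'baaaacba'
  #12 SA[12]=12  'babaaaacba'
  #13 SA[13]=2  'bacaabcabbbabaaaacba'
  #14 SA[14]=11  'bbabaaaacba'
  #15 SA[15]=10  'bbbabaaaacba'
  #16 SA[16]=7  'bcabbbabaaaacba'
  #17 SA[17]=4  'caabcabbbabaaaacba'
  #18 SA[18]=8  'cabbbabaaaacba'
  #19 SA[19]=19  'cba'
  #20 SA[20]=1  'cbacaabcabbbabaaaacba'
  #21 SA[21]=0  'ccbacaabcabbbabaaaacba'

SA = [21, 15, 16, 5, 17, 13, 9, 6, 3, 18, 20, 14, 12, 2, 11, 10, 7, 4, 8, 19, 1, 0]
rank  pair      lcp
   1  s[21:],s[15:]  1  'a'
   2  s[15:],s[16:]  3  'aaa'
   3  s[16:],s[5:]  2  'aa'
   4  s[5:],s[17:]  2  'aa'
   5  s[17:],s[13:]  1  'a'
   6  s[13:],s[9:]  2  'ab'
   7  s[9:],s[6:]  2  'ab'
   8  s[6:],s[3:]  1  'a'
   9  s[3:],s[18:]  2  'ac'
  10  s[18:],s[20:]  0  ''
  11  s[20:],s[14:]  2  'ba'
  12  s[14:],s[12:]  2  'ba'
  13  s[12:],s[2:]  2  'ba'
  14  s[2:],s[11:]  1  'b'
  15  s[11:],s[10:]  2  'bb'
  16  s[10:],s[7:]  1  'b'
  17  s[7:],s[4:]  0  ''
  18  s[4:],s[8:]  2  'ca'
  19  s[8:],s[19:]  1  'c'
  20  s[19:],s[1:]  3  'cba'
  21  s[1:],s[0:]  1  'c'

n(n+1)/2 = 22·23/2 = 253
Σ LCP = 0 + 1 + 3 + 2 + 2 + 1 + 2 + 2 + 1 + 2 + 0 + 2 + 2 + 2 + 1 + 2 + 1 + 0 + 2 + 1 + 3 + 1 = 33
distinct = 253 − 33 = 220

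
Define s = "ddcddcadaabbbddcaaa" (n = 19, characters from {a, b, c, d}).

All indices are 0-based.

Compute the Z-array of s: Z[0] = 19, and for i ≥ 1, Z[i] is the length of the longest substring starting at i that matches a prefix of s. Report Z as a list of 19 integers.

Z[0]=19
i=1: i≥r, start 0; Z[1]=1 extend→box=[1,2)
i=2: i≥r, start 0; Z[2]=0
i=3: i≥r, start 0; Z[3]=3 extend→box=[3,6)
i=4: min(r-i=2, Z[1]=1)=1; Z[4]=1
i=5: min(r-i=1, Z[2]=0)=0; Z[5]=0
i=6: i≥r, start 0; Z[6]=0
i=7: i≥r, start 0; Z[7]=1 extend→box=[7,8)
i=8: i≥r, start 0; Z[8]=0
i=9: i≥r, start 0; Z[9]=0
i=10: i≥r, start 0; Z[10]=0
i=11: i≥r, start 0; Z[11]=0
i=12: i≥r, start 0; Z[12]=0
i=13: i≥r, start 0; Z[13]=3 extend→box=[13,16)
i=14: min(r-i=2, Z[1]=1)=1; Z[14]=1
i=15: min(r-i=1, Z[2]=0)=0; Z[15]=0
i=16: i≥r, start 0; Z[16]=0
i=17: i≥r, start 0; Z[17]=0
i=18: i≥r, start 0; Z[18]=0

[19, 1, 0, 3, 1, 0, 0, 1, 0, 0, 0, 0, 0, 3, 1, 0, 0, 0, 0]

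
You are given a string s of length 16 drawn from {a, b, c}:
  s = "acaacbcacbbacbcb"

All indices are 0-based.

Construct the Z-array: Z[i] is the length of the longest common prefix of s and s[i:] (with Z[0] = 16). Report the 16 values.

[16, 0, 1, 2, 0, 0, 0, 2, 0, 0, 0, 2, 0, 0, 0, 0]

Z[0]=16
i=1: fresh scan; Z[1]=0
i=2: fresh scan; Z[2]=1 grow→box=[2,3)
i=3: fresh scan; Z[3]=2 grow→box=[3,5)
i=4: min(r-i=1, Z[1]=0)=0; Z[4]=0
i=5: fresh scan; Z[5]=0
i=6: fresh scan; Z[6]=0
i=7: fresh scan; Z[7]=2 grow→box=[7,9)
i=8: min(r-i=1, Z[1]=0)=0; Z[8]=0
i=9: fresh scan; Z[9]=0
i=10: fresh scan; Z[10]=0
i=11: fresh scan; Z[11]=2 grow→box=[11,13)
i=12: min(r-i=1, Z[1]=0)=0; Z[12]=0
i=13: fresh scan; Z[13]=0
i=14: fresh scan; Z[14]=0
i=15: fresh scan; Z[15]=0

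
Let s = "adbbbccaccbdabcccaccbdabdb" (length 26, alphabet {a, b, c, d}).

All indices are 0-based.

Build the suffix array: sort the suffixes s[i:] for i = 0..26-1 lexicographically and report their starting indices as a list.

rank | idx | suffix
   0 |  12 | abcccaccbdabdb
   1 |  22 | abdb
   2 |   7 | accbdabcccaccbdabdb
   3 |  17 | accbdabdb
   4 |   0 | adbbbccaccbdabcccaccbdabdb
   5 |  25 | b
   6 |   2 | bbbccaccbdabcccaccbdabdb
   7 |   3 | bbccaccbdabcccaccbdabdb
   8 |   4 | bccaccbdabcccaccbdabdb
   9 |  13 | bcccaccbdabdb
  10 |  10 | bdabcccaccbdabdb
  11 |  20 | bdabdb
  12 |  23 | bdb
  13 |   6 | caccbdabcccaccbdabdb
  14 |  16 | caccbdabdb
  15 |   9 | cbdabcccaccbdabdb
  16 |  19 | cbdabdb
  17 |   5 | ccaccbdabcccaccbdabdb
  18 |  15 | ccaccbdabdb
  19 |   8 | ccbdabcccaccbdabdb
  20 |  18 | ccbdabdb
  21 |  14 | cccaccbdabdb
  22 |  11 | dabcccaccbdabdb
  23 |  21 | dabdb
  24 |  24 | db
  25 |   1 | dbbbccaccbdabcccaccbdabdb

[12, 22, 7, 17, 0, 25, 2, 3, 4, 13, 10, 20, 23, 6, 16, 9, 19, 5, 15, 8, 18, 14, 11, 21, 24, 1]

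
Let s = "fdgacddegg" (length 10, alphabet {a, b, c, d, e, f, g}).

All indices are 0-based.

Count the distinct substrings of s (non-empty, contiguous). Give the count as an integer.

rank | idx | suffix
   0 |   3 | acddegg
   1 |   4 | cddegg
   2 |   5 | ddegg
   3 |   6 | degg
   4 |   1 | dgacddegg
   5 |   7 | egg
   6 |   0 | fdgacddegg
   7 |   9 | g
   8 |   2 | gacddegg
   9 |   8 | gg

SA = [3, 4, 5, 6, 1, 7, 0, 9, 2, 8]
i: (SA[i-1],SA[i]) lcp shared
  1: (3,4) 0 ''
  2: (4,5) 0 ''
  3: (5,6) 1 'd'
  4: (6,1) 1 'd'
  5: (1,7) 0 ''
  6: (7,0) 0 ''
  7: (0,9) 0 ''
  8: (9,2) 1 'g'
  9: (2,8) 1 'g'

n(n+1)/2 = 10·11/2 = 55
Σ LCP = 0 + 0 + 0 + 1 + 1 + 0 + 0 + 0 + 1 + 1 = 4
distinct = 55 − 4 = 51

51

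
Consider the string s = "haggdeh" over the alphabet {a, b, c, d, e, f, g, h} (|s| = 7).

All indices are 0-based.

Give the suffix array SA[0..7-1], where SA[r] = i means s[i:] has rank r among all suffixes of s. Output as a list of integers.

rank | idx | suffix
   0 |   1 | aggdeh
   1 |   4 | deh
   2 |   5 | eh
   3 |   3 | gdeh
   4 |   2 | ggdeh
   5 |   6 | h
   6 |   0 | haggdeh

[1, 4, 5, 3, 2, 6, 0]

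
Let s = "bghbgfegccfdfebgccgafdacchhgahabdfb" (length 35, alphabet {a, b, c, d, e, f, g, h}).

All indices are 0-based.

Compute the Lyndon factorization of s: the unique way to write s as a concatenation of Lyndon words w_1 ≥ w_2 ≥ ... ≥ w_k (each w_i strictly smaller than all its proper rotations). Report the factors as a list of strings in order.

["bgh", "bgfegccfdfe", "bgccg", "afd", "acchhgah", "abdfb"]

emit factor 1: 'bgh' (i=0, period=3)
emit factor 2: 'bgfegccfdfe' (i=3, period=11)
emit factor 3: 'bgccg' (i=14, period=5)
emit factor 4: 'afd' (i=19, period=3)
emit factor 5: 'acchhgah' (i=22, period=8)
emit factor 6: 'abdfb' (i=30, period=5)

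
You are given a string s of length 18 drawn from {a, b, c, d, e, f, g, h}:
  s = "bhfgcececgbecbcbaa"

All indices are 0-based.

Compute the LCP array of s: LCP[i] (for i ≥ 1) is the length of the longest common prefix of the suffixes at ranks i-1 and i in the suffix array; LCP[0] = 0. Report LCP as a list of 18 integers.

[0, 1, 0, 1, 1, 1, 0, 2, 1, 3, 1, 0, 2, 2, 0, 0, 1, 0]

rank | idx | suffix
   0 |  17 | a
   1 |  16 | aa
   2 |  15 | baa
   3 |  13 | bcbaa
   4 |  10 | becbcbaa
   5 |   0 | bhfgcececgbecbcbaa
   6 |  14 | cbaa
   7 |  12 | cbcbaa
   8 |   4 | cececgbecbcbaa
   9 |   6 | cecgbecbcbaa
  10 |   8 | cgbecbcbaa
  11 |  11 | ecbcbaa
  12 |   5 | ececgbecbcbaa
  13 |   7 | ecgbecbcbaa
  14 |   2 | fgcececgbecbcbaa
  15 |   9 | gbecbcbaa
  16 |   3 | gcececgbecbcbaa
  17 |   1 | hfgcececgbecbcbaa

SA = [17, 16, 15, 13, 10, 0, 14, 12, 4, 6, 8, 11, 5, 7, 2, 9, 3, 1]
i: (SA[i-1],SA[i]) lcp shared
  1: (17,16) 1 'a'
  2: (16,15) 0 ''
  3: (15,13) 1 'b'
  4: (13,10) 1 'b'
  5: (10,0) 1 'b'
  6: (0,14) 0 ''
  7: (14,12) 2 'cb'
  8: (12,4) 1 'c'
  9: (4,6) 3 'cec'
  10: (6,8) 1 'c'
  11: (8,11) 0 ''
  12: (11,5) 2 'ec'
  13: (5,7) 2 'ec'
  14: (7,2) 0 ''
  15: (2,9) 0 ''
  16: (9,3) 1 'g'
  17: (3,1) 0 ''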